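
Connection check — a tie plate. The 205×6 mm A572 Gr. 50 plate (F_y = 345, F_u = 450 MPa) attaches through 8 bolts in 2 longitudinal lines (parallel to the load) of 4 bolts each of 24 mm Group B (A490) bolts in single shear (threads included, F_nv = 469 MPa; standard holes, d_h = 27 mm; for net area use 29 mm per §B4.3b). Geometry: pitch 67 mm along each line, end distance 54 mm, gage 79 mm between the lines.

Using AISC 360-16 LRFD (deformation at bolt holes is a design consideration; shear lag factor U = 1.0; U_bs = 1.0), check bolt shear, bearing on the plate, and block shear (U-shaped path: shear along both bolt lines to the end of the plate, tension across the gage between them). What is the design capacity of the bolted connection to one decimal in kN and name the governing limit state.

Bolt shear: A_b = π(24)²/4 = 452.39 mm². φR_n = 0.75 × 469 × 452.39 × 8 × 1 = 1273.0 kN.
Bearing (6 mm plate, F_u = 450 MPa): end bolts L_c = 54 − 27/2 = 40.5, R_n = min(1.2×40.5×6×450, 2.4×24×6×450) = 131.22 kN/bolt; interior L_c = 67 − 27 = 40, R_n = 129.6 kN/bolt. φR_n = 0.75 × (2×131.22 + 6×129.6) = 780.0 kN.
Block shear: shear path 2×[54+3×67] = 2×255 mm, A_gv = 3060, A_nv = 2×(255 − 3.5×29)×6 = 1842 mm²; tension across gage: (79 − 1×29)×6 = 300 mm². R_n = min(0.6×450×1842, 0.6×345×3060) + 1.0×450×300 = min(497.34, 633.42) + 135 = 632.34 kN. φR_n = 0.75 × 632.34 = 474.3 kN.
Governing: min(1273.0, 780.0, 474.3) = 474.3 kN → block shear.

474.3 kN (block shear governs)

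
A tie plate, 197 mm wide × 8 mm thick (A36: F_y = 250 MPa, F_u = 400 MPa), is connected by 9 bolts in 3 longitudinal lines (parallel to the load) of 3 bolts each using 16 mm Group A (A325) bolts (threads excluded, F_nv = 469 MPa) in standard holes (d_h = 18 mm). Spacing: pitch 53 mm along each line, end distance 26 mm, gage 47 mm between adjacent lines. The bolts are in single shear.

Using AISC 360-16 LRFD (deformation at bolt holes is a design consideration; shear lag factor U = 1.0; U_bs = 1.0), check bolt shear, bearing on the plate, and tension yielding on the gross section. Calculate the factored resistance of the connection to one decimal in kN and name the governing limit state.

Bolt shear: A_b = π(16)²/4 = 201.06 mm². φR_n = 0.75 × 469 × 201.06 × 9 × 1 = 636.5 kN.
Bearing (8 mm plate, F_u = 400 MPa): end bolts L_c = 26 − 18/2 = 17, R_n = min(1.2×17×8×400, 2.4×16×8×400) = 65.28 kN/bolt; interior L_c = 53 − 18 = 35, R_n = 122.88 kN/bolt. φR_n = 0.75 × (3×65.28 + 6×122.88) = 699.8 kN.
Tension yield (gross): A_g = 197×8 = 1576 mm². φR_n = 0.90 × 250 × 1576 = 354.6 kN.
Governing: min(636.5, 699.8, 354.6) = 354.6 kN → gross-section yield.

354.6 kN (gross-section yield governs)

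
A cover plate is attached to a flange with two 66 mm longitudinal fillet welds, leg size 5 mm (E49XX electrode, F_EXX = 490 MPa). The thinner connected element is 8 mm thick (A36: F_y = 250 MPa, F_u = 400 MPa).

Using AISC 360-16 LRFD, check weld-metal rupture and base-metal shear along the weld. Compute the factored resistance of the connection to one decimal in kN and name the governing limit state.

102.9 kN (weld metal governs)

Weld metal: throat = 0.707×5 = 3.535 mm, L = 2×66 = 132 mm. φR_n = 0.75 × 0.6 × 490 × 3.535 × 132 = 102.9 kN.
Base metal shear (8 mm plate): yield φR_n = 1.0×0.6×250×8×132 = 158.4 kN; rupture φR_n = 0.75×0.6×400×8×132 = 190.1 kN; take 158.4 kN (yield).
Governing: min(102.9, 158.4) = 102.9 kN → weld metal.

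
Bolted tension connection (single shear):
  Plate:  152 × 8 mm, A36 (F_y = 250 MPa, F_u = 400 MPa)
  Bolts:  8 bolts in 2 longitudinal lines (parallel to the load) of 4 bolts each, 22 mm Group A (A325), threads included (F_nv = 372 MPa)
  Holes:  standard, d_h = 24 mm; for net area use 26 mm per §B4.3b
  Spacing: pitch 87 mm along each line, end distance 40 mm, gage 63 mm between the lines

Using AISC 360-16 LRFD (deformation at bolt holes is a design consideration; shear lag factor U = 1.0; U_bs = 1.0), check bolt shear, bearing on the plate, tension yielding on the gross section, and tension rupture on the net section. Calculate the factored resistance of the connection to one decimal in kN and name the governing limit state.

240.0 kN (net-section rupture governs)

Bolt shear: A_b = π(22)²/4 = 380.13 mm². φR_n = 0.75 × 372 × 380.13 × 8 × 1 = 848.5 kN.
Bearing (8 mm plate, F_u = 400 MPa): end bolts L_c = 40 − 24/2 = 28, R_n = min(1.2×28×8×400, 2.4×22×8×400) = 107.52 kN/bolt; interior L_c = 87 − 24 = 63, R_n = 168.96 kN/bolt. φR_n = 0.75 × (2×107.52 + 6×168.96) = 921.6 kN.
Tension yield (gross): A_g = 152×8 = 1216 mm². φR_n = 0.90 × 250 × 1216 = 273.6 kN.
Tension rupture (net): A_n = (152 − 2×26)×8 = 800 mm² (U = 1.0, A_e = A_n). φR_n = 0.75 × 400 × 800 = 240.0 kN.
Governing: min(848.5, 921.6, 273.6, 240.0) = 240.0 kN → net-section rupture.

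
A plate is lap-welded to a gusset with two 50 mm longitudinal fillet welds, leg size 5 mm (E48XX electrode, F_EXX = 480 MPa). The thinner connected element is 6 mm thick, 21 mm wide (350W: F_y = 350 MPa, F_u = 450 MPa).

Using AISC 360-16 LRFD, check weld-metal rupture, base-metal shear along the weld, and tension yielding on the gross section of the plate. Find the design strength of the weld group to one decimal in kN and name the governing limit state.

Weld metal: throat = 0.707×5 = 3.535 mm, L = 2×50 = 100 mm. φR_n = 0.75 × 0.6 × 480 × 3.535 × 100 = 76.4 kN.
Base metal shear (6 mm plate): yield φR_n = 1.0×0.6×350×6×100 = 126.0 kN; rupture φR_n = 0.75×0.6×450×6×100 = 121.5 kN; take 121.5 kN (rupture).
Tension yield (gross): A_g = 21×6 = 126 mm². φR_n = 0.90 × 350 × 126 = 39.7 kN.
Governing: min(76.4, 121.5, 39.7) = 39.7 kN → gross-section yield.

39.7 kN (gross-section yield governs)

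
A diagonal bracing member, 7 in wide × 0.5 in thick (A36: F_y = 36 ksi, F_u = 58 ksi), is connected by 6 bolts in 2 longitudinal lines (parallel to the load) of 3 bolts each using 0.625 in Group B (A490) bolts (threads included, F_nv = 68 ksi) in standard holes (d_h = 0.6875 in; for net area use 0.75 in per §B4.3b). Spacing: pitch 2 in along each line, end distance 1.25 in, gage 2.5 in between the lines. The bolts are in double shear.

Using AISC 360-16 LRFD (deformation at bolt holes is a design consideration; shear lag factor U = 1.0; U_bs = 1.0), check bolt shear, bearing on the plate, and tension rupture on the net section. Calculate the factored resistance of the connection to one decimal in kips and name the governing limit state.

119.6 kips (net-section rupture governs)

Bolt shear: A_b = π(0.625)²/4 = 0.3068 in². φR_n = 0.75 × 68 × 0.3068 × 6 × 2 = 187.8 kips.
Bearing (0.5 in plate, F_u = 58 ksi): end bolts L_c = 1.25 − 0.6875/2 = 0.90625, R_n = min(1.2×0.90625×0.5×58, 2.4×0.625×0.5×58) = 31.538 kips/bolt; interior L_c = 2 − 0.6875 = 1.3125, R_n = 43.5 kips/bolt. φR_n = 0.75 × (2×31.538 + 4×43.5) = 177.8 kips.
Tension rupture (net): A_n = (7 − 2×0.75)×0.5 = 2.75 in² (U = 1.0, A_e = A_n). φR_n = 0.75 × 58 × 2.75 = 119.6 kips.
Governing: min(187.8, 177.8, 119.6) = 119.6 kips → net-section rupture.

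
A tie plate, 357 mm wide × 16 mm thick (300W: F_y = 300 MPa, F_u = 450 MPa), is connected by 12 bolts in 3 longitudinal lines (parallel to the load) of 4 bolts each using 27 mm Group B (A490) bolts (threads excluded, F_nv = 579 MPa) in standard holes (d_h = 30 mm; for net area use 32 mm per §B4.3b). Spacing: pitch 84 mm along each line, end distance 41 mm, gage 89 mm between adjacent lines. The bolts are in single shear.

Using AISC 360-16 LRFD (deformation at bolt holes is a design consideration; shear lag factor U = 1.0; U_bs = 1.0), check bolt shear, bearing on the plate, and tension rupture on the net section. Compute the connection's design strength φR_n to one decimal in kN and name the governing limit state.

1409.4 kN (net-section rupture governs)

Bolt shear: A_b = π(27)²/4 = 572.56 mm². φR_n = 0.75 × 579 × 572.56 × 12 × 1 = 2983.6 kN.
Bearing (16 mm plate, F_u = 450 MPa): end bolts L_c = 41 − 30/2 = 26, R_n = min(1.2×26×16×450, 2.4×27×16×450) = 224.64 kN/bolt; interior L_c = 84 − 30 = 54, R_n = 466.56 kN/bolt. φR_n = 0.75 × (3×224.64 + 9×466.56) = 3654.7 kN.
Tension rupture (net): A_n = (357 − 3×32)×16 = 4176 mm² (U = 1.0, A_e = A_n). φR_n = 0.75 × 450 × 4176 = 1409.4 kN.
Governing: min(2983.6, 3654.7, 1409.4) = 1409.4 kN → net-section rupture.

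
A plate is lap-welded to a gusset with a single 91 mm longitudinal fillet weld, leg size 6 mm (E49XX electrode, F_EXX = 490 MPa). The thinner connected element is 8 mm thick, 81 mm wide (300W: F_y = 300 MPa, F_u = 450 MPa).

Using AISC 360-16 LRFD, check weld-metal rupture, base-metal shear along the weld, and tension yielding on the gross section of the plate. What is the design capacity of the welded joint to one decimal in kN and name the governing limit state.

Weld metal: throat = 0.707×6 = 4.242 mm, L = 91 mm. φR_n = 0.75 × 0.6 × 490 × 4.242 × 91 = 85.1 kN.
Base metal shear (8 mm plate): yield φR_n = 1.0×0.6×300×8×91 = 131.0 kN; rupture φR_n = 0.75×0.6×450×8×91 = 147.4 kN; take 131.0 kN (yield).
Tension yield (gross): A_g = 81×8 = 648 mm². φR_n = 0.90 × 300 × 648 = 175.0 kN.
Governing: min(85.1, 131.0, 175.0) = 85.1 kN → weld metal.

85.1 kN (weld metal governs)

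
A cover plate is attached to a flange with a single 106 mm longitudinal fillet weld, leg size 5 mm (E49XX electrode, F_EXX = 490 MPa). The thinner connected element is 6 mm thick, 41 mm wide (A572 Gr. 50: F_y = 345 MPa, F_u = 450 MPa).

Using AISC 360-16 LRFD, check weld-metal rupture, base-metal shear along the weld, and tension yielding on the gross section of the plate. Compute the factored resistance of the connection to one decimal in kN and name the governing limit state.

Weld metal: throat = 0.707×5 = 3.535 mm, L = 106 mm. φR_n = 0.75 × 0.6 × 490 × 3.535 × 106 = 82.6 kN.
Base metal shear (6 mm plate): yield φR_n = 1.0×0.6×345×6×106 = 131.7 kN; rupture φR_n = 0.75×0.6×450×6×106 = 128.8 kN; take 128.8 kN (rupture).
Tension yield (gross): A_g = 41×6 = 246 mm². φR_n = 0.90 × 345 × 246 = 76.4 kN.
Governing: min(82.6, 128.8, 76.4) = 76.4 kN → gross-section yield.

76.4 kN (gross-section yield governs)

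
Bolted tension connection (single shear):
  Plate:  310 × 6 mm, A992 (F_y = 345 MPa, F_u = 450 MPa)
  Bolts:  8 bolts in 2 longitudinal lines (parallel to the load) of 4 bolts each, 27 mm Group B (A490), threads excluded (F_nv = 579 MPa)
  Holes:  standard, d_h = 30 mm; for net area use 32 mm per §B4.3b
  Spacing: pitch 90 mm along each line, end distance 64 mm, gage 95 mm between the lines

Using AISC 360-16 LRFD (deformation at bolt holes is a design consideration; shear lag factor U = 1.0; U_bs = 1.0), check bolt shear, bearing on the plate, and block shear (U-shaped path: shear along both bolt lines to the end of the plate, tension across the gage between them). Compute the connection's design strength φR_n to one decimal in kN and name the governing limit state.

667.0 kN (block shear governs)

Bolt shear: A_b = π(27)²/4 = 572.56 mm². φR_n = 0.75 × 579 × 572.56 × 8 × 1 = 1989.1 kN.
Bearing (6 mm plate, F_u = 450 MPa): end bolts L_c = 64 − 30/2 = 49, R_n = min(1.2×49×6×450, 2.4×27×6×450) = 158.76 kN/bolt; interior L_c = 90 − 30 = 60, R_n = 174.96 kN/bolt. φR_n = 0.75 × (2×158.76 + 6×174.96) = 1025.5 kN.
Block shear: shear path 2×[64+3×90] = 2×334 mm, A_gv = 4008, A_nv = 2×(334 − 3.5×32)×6 = 2664 mm²; tension across gage: (95 − 1×32)×6 = 378 mm². R_n = min(0.6×450×2664, 0.6×345×4008) + 1.0×450×378 = min(719.28, 829.66) + 170.1 = 889.38 kN. φR_n = 0.75 × 889.38 = 667.0 kN.
Governing: min(1989.1, 1025.5, 667.0) = 667.0 kN → block shear.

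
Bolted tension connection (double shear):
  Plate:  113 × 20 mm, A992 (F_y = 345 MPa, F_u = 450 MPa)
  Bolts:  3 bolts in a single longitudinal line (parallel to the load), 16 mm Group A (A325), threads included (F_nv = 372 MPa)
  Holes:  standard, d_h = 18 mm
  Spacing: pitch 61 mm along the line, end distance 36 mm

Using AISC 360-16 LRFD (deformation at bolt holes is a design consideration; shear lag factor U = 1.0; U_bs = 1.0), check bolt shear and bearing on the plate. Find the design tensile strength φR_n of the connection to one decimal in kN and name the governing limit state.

Bolt shear: A_b = π(16)²/4 = 201.06 mm². φR_n = 0.75 × 372 × 201.06 × 3 × 2 = 336.6 kN.
Bearing (20 mm plate, F_u = 450 MPa): end bolts L_c = 36 − 18/2 = 27, R_n = min(1.2×27×20×450, 2.4×16×20×450) = 291.6 kN/bolt; interior L_c = 61 − 18 = 43, R_n = 345.6 kN/bolt. φR_n = 0.75 × (1×291.6 + 2×345.6) = 737.1 kN.
Governing: min(336.6, 737.1) = 336.6 kN → bolt shear.

336.6 kN (bolt shear governs)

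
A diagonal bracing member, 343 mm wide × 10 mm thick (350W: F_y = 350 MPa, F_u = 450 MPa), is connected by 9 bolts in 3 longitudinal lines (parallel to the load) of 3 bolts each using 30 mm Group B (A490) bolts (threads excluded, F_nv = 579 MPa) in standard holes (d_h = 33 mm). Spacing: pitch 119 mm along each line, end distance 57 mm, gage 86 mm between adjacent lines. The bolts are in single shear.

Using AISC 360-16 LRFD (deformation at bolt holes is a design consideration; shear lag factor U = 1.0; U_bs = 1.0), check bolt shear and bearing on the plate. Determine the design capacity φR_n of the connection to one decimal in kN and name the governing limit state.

1950.1 kN (bearing governs)

Bolt shear: A_b = π(30)²/4 = 706.86 mm². φR_n = 0.75 × 579 × 706.86 × 9 × 1 = 2762.6 kN.
Bearing (10 mm plate, F_u = 450 MPa): end bolts L_c = 57 − 33/2 = 40.5, R_n = min(1.2×40.5×10×450, 2.4×30×10×450) = 218.7 kN/bolt; interior L_c = 119 − 33 = 86, R_n = 324 kN/bolt. φR_n = 0.75 × (3×218.7 + 6×324) = 1950.1 kN.
Governing: min(2762.6, 1950.1) = 1950.1 kN → bearing.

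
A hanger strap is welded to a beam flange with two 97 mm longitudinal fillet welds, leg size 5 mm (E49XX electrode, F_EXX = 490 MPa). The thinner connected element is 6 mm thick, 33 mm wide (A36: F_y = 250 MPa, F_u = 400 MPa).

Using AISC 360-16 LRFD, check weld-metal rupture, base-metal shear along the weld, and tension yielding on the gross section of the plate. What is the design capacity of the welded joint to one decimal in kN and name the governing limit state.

Weld metal: throat = 0.707×5 = 3.535 mm, L = 2×97 = 194 mm. φR_n = 0.75 × 0.6 × 490 × 3.535 × 194 = 151.2 kN.
Base metal shear (6 mm plate): yield φR_n = 1.0×0.6×250×6×194 = 174.6 kN; rupture φR_n = 0.75×0.6×400×6×194 = 209.5 kN; take 174.6 kN (yield).
Tension yield (gross): A_g = 33×6 = 198 mm². φR_n = 0.90 × 250 × 198 = 44.6 kN.
Governing: min(151.2, 174.6, 44.6) = 44.6 kN → gross-section yield.

44.6 kN (gross-section yield governs)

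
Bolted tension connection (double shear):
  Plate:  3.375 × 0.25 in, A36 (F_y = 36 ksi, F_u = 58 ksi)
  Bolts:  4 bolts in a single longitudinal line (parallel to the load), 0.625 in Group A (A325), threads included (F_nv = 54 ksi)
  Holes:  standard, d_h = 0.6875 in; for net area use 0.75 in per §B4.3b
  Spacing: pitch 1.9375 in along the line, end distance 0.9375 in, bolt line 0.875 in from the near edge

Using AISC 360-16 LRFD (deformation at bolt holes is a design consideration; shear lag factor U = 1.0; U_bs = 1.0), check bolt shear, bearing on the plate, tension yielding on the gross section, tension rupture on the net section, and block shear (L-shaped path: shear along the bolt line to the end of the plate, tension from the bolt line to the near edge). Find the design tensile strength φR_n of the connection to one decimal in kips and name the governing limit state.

Bolt shear: A_b = π(0.625)²/4 = 0.3068 in². φR_n = 0.75 × 54 × 0.3068 × 4 × 2 = 99.4 kips.
Bearing (0.25 in plate, F_u = 58 ksi): end bolts L_c = 0.9375 − 0.6875/2 = 0.59375, R_n = min(1.2×0.59375×0.25×58, 2.4×0.625×0.25×58) = 10.331 kips/bolt; interior L_c = 1.9375 − 0.6875 = 1.25, R_n = 21.75 kips/bolt. φR_n = 0.75 × (1×10.331 + 3×21.75) = 56.7 kips.
Tension yield (gross): A_g = 3.375×0.25 = 0.84375 in². φR_n = 0.90 × 36 × 0.84375 = 27.3 kips.
Tension rupture (net): A_n = (3.375 − 1×0.75)×0.25 = 0.65625 in² (U = 1.0, A_e = A_n). φR_n = 0.75 × 58 × 0.65625 = 28.5 kips.
Block shear: shear path 1×[0.9375+3×1.9375] = 1×6.75 in, A_gv = 1.6875, A_nv = 1×(6.75 − 3.5×0.75)×0.25 = 1.0313 in²; tension to near edge: (0.875 − 0.5×0.75)×0.25 = 0.125 in². R_n = min(0.6×58×1.0313, 0.6×36×1.6875) + 1.0×58×0.125 = min(35.889, 36.45) + 7.25 = 43.139 kips. φR_n = 0.75 × 43.139 = 32.4 kips.
Governing: min(99.4, 56.7, 27.3, 28.5, 32.4) = 27.3 kips → gross-section yield.

27.3 kips (gross-section yield governs)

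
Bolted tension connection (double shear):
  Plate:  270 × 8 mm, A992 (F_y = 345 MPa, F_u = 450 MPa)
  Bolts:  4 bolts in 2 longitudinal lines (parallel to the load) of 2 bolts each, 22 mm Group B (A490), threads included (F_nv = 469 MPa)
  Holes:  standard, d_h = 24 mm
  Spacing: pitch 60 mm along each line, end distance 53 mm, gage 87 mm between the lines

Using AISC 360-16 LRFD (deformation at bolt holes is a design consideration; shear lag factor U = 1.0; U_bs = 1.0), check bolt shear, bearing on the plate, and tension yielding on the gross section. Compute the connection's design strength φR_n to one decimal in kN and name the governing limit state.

Bolt shear: A_b = π(22)²/4 = 380.13 mm². φR_n = 0.75 × 469 × 380.13 × 4 × 2 = 1069.7 kN.
Bearing (8 mm plate, F_u = 450 MPa): end bolts L_c = 53 − 24/2 = 41, R_n = min(1.2×41×8×450, 2.4×22×8×450) = 177.12 kN/bolt; interior L_c = 60 − 24 = 36, R_n = 155.52 kN/bolt. φR_n = 0.75 × (2×177.12 + 2×155.52) = 499.0 kN.
Tension yield (gross): A_g = 270×8 = 2160 mm². φR_n = 0.90 × 345 × 2160 = 670.7 kN.
Governing: min(1069.7, 499.0, 670.7) = 499.0 kN → bearing.

499.0 kN (bearing governs)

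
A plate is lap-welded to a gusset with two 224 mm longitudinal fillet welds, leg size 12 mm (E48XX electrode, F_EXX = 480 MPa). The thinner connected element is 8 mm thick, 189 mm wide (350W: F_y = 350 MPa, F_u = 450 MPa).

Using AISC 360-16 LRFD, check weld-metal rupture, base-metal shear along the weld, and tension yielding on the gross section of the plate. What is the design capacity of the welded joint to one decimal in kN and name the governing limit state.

Weld metal: throat = 0.707×12 = 8.484 mm, L = 2×224 = 448 mm. φR_n = 0.75 × 0.6 × 480 × 8.484 × 448 = 821.0 kN.
Base metal shear (8 mm plate): yield φR_n = 1.0×0.6×350×8×448 = 752.6 kN; rupture φR_n = 0.75×0.6×450×8×448 = 725.8 kN; take 725.8 kN (rupture).
Tension yield (gross): A_g = 189×8 = 1512 mm². φR_n = 0.90 × 350 × 1512 = 476.3 kN.
Governing: min(821.0, 725.8, 476.3) = 476.3 kN → gross-section yield.

476.3 kN (gross-section yield governs)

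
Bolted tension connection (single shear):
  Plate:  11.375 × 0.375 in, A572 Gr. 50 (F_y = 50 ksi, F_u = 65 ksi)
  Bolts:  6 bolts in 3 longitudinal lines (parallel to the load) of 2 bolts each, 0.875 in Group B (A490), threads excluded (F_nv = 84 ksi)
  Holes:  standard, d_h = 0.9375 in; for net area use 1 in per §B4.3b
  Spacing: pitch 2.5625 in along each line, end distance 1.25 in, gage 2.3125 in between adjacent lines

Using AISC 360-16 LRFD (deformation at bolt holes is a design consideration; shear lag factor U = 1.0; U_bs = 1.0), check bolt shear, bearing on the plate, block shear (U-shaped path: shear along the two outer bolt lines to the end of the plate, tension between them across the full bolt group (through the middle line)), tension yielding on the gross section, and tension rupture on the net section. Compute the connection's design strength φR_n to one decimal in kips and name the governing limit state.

98.7 kips (block shear governs)

Bolt shear: A_b = π(0.875)²/4 = 0.60132 in². φR_n = 0.75 × 84 × 0.60132 × 6 × 1 = 227.3 kips.
Bearing (0.375 in plate, F_u = 65 ksi): end bolts L_c = 1.25 − 0.9375/2 = 0.78125, R_n = min(1.2×0.78125×0.375×65, 2.4×0.875×0.375×65) = 22.852 kips/bolt; interior L_c = 2.5625 − 0.9375 = 1.625, R_n = 47.531 kips/bolt. φR_n = 0.75 × (3×22.852 + 3×47.531) = 158.4 kips.
Block shear: shear path 2×[1.25+1×2.5625] = 2×3.8125 in, A_gv = 2.8594, A_nv = 2×(3.8125 − 1.5×1)×0.375 = 1.7344 in²; tension across gage: (4.625 − 2×1)×0.375 = 0.98438 in². R_n = min(0.6×65×1.7344, 0.6×50×2.8594) + 1.0×65×0.98438 = min(67.642, 85.782) + 63.985 = 131.63 kips. φR_n = 0.75 × 131.63 = 98.7 kips.
Tension yield (gross): A_g = 11.375×0.375 = 4.2656 in². φR_n = 0.90 × 50 × 4.2656 = 192.0 kips.
Tension rupture (net): A_n = (11.375 − 3×1)×0.375 = 3.1406 in² (U = 1.0, A_e = A_n). φR_n = 0.75 × 65 × 3.1406 = 153.1 kips.
Governing: min(227.3, 158.4, 98.7, 192.0, 153.1) = 98.7 kips → block shear.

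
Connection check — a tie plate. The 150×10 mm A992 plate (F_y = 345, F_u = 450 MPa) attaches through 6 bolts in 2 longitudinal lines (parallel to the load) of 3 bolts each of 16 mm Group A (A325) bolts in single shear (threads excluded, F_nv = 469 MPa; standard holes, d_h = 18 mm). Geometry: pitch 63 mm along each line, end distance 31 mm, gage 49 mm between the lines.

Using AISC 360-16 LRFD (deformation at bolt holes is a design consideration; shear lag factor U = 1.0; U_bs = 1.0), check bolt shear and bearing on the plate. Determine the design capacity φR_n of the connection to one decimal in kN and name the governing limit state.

424.3 kN (bolt shear governs)

Bolt shear: A_b = π(16)²/4 = 201.06 mm². φR_n = 0.75 × 469 × 201.06 × 6 × 1 = 424.3 kN.
Bearing (10 mm plate, F_u = 450 MPa): end bolts L_c = 31 − 18/2 = 22, R_n = min(1.2×22×10×450, 2.4×16×10×450) = 118.8 kN/bolt; interior L_c = 63 − 18 = 45, R_n = 172.8 kN/bolt. φR_n = 0.75 × (2×118.8 + 4×172.8) = 696.6 kN.
Governing: min(424.3, 696.6) = 424.3 kN → bolt shear.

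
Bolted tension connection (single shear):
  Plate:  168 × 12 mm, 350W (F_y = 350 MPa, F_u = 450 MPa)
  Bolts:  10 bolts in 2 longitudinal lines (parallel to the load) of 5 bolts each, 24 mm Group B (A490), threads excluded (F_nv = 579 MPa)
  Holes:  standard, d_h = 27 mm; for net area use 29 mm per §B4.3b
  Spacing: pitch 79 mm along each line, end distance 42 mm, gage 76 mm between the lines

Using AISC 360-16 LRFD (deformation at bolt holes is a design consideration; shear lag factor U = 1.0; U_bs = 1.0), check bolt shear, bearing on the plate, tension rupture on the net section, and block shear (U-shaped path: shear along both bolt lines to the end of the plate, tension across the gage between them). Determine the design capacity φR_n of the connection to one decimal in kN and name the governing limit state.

445.5 kN (net-section rupture governs)

Bolt shear: A_b = π(24)²/4 = 452.39 mm². φR_n = 0.75 × 579 × 452.39 × 10 × 1 = 1964.5 kN.
Bearing (12 mm plate, F_u = 450 MPa): end bolts L_c = 42 − 27/2 = 28.5, R_n = min(1.2×28.5×12×450, 2.4×24×12×450) = 184.68 kN/bolt; interior L_c = 79 − 27 = 52, R_n = 311.04 kN/bolt. φR_n = 0.75 × (2×184.68 + 8×311.04) = 2143.3 kN.
Tension rupture (net): A_n = (168 − 2×29)×12 = 1320 mm² (U = 1.0, A_e = A_n). φR_n = 0.75 × 450 × 1320 = 445.5 kN.
Block shear: shear path 2×[42+4×79] = 2×358 mm, A_gv = 8592, A_nv = 2×(358 − 4.5×29)×12 = 5460 mm²; tension across gage: (76 − 1×29)×12 = 564 mm². R_n = min(0.6×450×5460, 0.6×350×8592) + 1.0×450×564 = min(1474.2, 1804.3) + 253.8 = 1728 kN. φR_n = 0.75 × 1728 = 1296.0 kN.
Governing: min(1964.5, 2143.3, 445.5, 1296.0) = 445.5 kN → net-section rupture.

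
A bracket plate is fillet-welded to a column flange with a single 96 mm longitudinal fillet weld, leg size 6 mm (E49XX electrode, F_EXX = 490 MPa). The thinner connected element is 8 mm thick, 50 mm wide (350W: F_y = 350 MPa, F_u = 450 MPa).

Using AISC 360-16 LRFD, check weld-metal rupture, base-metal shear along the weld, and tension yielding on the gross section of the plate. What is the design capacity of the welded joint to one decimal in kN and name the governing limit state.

Weld metal: throat = 0.707×6 = 4.242 mm, L = 96 mm. φR_n = 0.75 × 0.6 × 490 × 4.242 × 96 = 89.8 kN.
Base metal shear (8 mm plate): yield φR_n = 1.0×0.6×350×8×96 = 161.3 kN; rupture φR_n = 0.75×0.6×450×8×96 = 155.5 kN; take 155.5 kN (rupture).
Tension yield (gross): A_g = 50×8 = 400 mm². φR_n = 0.90 × 350 × 400 = 126.0 kN.
Governing: min(89.8, 155.5, 126.0) = 89.8 kN → weld metal.

89.8 kN (weld metal governs)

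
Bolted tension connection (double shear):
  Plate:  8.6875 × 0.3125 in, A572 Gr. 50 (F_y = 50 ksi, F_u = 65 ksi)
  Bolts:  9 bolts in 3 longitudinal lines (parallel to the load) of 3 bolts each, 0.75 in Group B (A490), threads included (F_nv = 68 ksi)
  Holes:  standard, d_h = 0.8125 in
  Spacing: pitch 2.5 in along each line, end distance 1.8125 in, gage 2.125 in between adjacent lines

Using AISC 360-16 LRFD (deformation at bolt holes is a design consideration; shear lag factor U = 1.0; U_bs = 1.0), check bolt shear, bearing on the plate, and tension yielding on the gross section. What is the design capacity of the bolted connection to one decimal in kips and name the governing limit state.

Bolt shear: A_b = π(0.75)²/4 = 0.44179 in². φR_n = 0.75 × 68 × 0.44179 × 9 × 2 = 405.6 kips.
Bearing (0.3125 in plate, F_u = 65 ksi): end bolts L_c = 1.8125 − 0.8125/2 = 1.40625, R_n = min(1.2×1.40625×0.3125×65, 2.4×0.75×0.3125×65) = 34.277 kips/bolt; interior L_c = 2.5 − 0.8125 = 1.6875, R_n = 36.563 kips/bolt. φR_n = 0.75 × (3×34.277 + 6×36.563) = 241.7 kips.
Tension yield (gross): A_g = 8.6875×0.3125 = 2.7148 in². φR_n = 0.90 × 50 × 2.7148 = 122.2 kips.
Governing: min(405.6, 241.7, 122.2) = 122.2 kips → gross-section yield.

122.2 kips (gross-section yield governs)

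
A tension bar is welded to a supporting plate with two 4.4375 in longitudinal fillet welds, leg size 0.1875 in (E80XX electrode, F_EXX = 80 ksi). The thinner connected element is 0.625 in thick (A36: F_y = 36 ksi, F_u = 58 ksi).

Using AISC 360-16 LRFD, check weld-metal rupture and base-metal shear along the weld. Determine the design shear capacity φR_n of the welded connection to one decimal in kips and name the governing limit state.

Weld metal: throat = 0.707×0.1875 = 0.13256 in, L = 2×4.4375 = 8.875 in. φR_n = 0.75 × 0.6 × 80 × 0.13256 × 8.875 = 42.4 kips.
Base metal shear (0.625 in plate): yield φR_n = 1.0×0.6×36×0.625×8.875 = 119.8 kips; rupture φR_n = 0.75×0.6×58×0.625×8.875 = 144.8 kips; take 119.8 kips (yield).
Governing: min(42.4, 119.8) = 42.4 kips → weld metal.

42.4 kips (weld metal governs)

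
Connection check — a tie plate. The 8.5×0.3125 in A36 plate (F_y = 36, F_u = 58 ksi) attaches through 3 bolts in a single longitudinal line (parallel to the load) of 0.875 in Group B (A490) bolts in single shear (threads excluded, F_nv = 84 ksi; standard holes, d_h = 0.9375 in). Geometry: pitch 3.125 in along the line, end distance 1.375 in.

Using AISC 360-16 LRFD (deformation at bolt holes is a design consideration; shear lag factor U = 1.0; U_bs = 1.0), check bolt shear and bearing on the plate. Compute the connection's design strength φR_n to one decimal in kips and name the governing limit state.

Bolt shear: A_b = π(0.875)²/4 = 0.60132 in². φR_n = 0.75 × 84 × 0.60132 × 3 × 1 = 113.6 kips.
Bearing (0.3125 in plate, F_u = 58 ksi): end bolts L_c = 1.375 − 0.9375/2 = 0.90625, R_n = min(1.2×0.90625×0.3125×58, 2.4×0.875×0.3125×58) = 19.711 kips/bolt; interior L_c = 3.125 − 0.9375 = 2.1875, R_n = 38.063 kips/bolt. φR_n = 0.75 × (1×19.711 + 2×38.063) = 71.9 kips.
Governing: min(113.6, 71.9) = 71.9 kips → bearing.

71.9 kips (bearing governs)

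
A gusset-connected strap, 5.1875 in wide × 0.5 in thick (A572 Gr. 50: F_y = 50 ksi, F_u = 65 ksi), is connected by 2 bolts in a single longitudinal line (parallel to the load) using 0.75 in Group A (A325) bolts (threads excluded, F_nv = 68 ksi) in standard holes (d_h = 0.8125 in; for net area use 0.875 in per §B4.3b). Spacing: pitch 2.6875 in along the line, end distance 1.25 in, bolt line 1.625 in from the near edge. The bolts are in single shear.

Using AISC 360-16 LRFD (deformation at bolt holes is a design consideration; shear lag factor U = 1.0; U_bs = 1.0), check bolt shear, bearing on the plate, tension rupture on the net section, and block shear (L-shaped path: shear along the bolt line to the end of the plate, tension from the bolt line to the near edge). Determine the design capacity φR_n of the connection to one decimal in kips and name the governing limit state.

Bolt shear: A_b = π(0.75)²/4 = 0.44179 in². φR_n = 0.75 × 68 × 0.44179 × 2 × 1 = 45.1 kips.
Bearing (0.5 in plate, F_u = 65 ksi): end bolts L_c = 1.25 − 0.8125/2 = 0.84375, R_n = min(1.2×0.84375×0.5×65, 2.4×0.75×0.5×65) = 32.906 kips/bolt; interior L_c = 2.6875 − 0.8125 = 1.875, R_n = 58.5 kips/bolt. φR_n = 0.75 × (1×32.906 + 1×58.5) = 68.6 kips.
Tension rupture (net): A_n = (5.1875 − 1×0.875)×0.5 = 2.1563 in² (U = 1.0, A_e = A_n). φR_n = 0.75 × 65 × 2.1563 = 105.1 kips.
Block shear: shear path 1×[1.25+1×2.6875] = 1×3.9375 in, A_gv = 1.9688, A_nv = 1×(3.9375 − 1.5×0.875)×0.5 = 1.3125 in²; tension to near edge: (1.625 − 0.5×0.875)×0.5 = 0.59375 in². R_n = min(0.6×65×1.3125, 0.6×50×1.9688) + 1.0×65×0.59375 = min(51.188, 59.064) + 38.594 = 89.782 kips. φR_n = 0.75 × 89.782 = 67.3 kips.
Governing: min(45.1, 68.6, 105.1, 67.3) = 45.1 kips → bolt shear.

45.1 kips (bolt shear governs)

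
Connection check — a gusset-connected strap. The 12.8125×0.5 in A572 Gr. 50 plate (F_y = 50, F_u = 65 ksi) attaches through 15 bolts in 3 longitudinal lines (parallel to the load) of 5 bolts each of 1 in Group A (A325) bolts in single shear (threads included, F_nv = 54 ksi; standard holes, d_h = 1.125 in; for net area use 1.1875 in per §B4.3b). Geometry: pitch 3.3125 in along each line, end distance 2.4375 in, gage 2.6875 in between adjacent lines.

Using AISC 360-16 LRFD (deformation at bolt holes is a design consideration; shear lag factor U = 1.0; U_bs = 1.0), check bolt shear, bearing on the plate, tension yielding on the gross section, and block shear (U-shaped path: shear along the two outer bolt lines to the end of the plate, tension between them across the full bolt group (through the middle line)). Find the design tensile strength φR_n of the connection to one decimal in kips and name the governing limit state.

288.3 kips (gross-section yield governs)

Bolt shear: A_b = π(1)²/4 = 0.7854 in². φR_n = 0.75 × 54 × 0.7854 × 15 × 1 = 477.1 kips.
Bearing (0.5 in plate, F_u = 65 ksi): end bolts L_c = 2.4375 − 1.125/2 = 1.875, R_n = min(1.2×1.875×0.5×65, 2.4×1×0.5×65) = 73.125 kips/bolt; interior L_c = 3.3125 − 1.125 = 2.1875, R_n = 78 kips/bolt. φR_n = 0.75 × (3×73.125 + 12×78) = 866.5 kips.
Tension yield (gross): A_g = 12.8125×0.5 = 6.4063 in². φR_n = 0.90 × 50 × 6.4063 = 288.3 kips.
Block shear: shear path 2×[2.4375+4×3.3125] = 2×15.6875 in, A_gv = 15.688, A_nv = 2×(15.6875 − 4.5×1.1875)×0.5 = 10.344 in²; tension across gage: (5.375 − 2×1.1875)×0.5 = 1.5 in². R_n = min(0.6×65×10.344, 0.6×50×15.688) + 1.0×65×1.5 = min(403.42, 470.64) + 97.5 = 500.92 kips. φR_n = 0.75 × 500.92 = 375.7 kips.
Governing: min(477.1, 866.5, 288.3, 375.7) = 288.3 kips → gross-section yield.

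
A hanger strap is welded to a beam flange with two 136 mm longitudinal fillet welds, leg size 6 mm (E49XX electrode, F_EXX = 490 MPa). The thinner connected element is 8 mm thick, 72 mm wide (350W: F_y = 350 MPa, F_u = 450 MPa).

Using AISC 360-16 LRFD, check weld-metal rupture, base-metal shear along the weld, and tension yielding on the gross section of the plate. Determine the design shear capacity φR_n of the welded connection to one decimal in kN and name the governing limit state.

181.4 kN (gross-section yield governs)

Weld metal: throat = 0.707×6 = 4.242 mm, L = 2×136 = 272 mm. φR_n = 0.75 × 0.6 × 490 × 4.242 × 272 = 254.4 kN.
Base metal shear (8 mm plate): yield φR_n = 1.0×0.6×350×8×272 = 457.0 kN; rupture φR_n = 0.75×0.6×450×8×272 = 440.6 kN; take 440.6 kN (rupture).
Tension yield (gross): A_g = 72×8 = 576 mm². φR_n = 0.90 × 350 × 576 = 181.4 kN.
Governing: min(254.4, 440.6, 181.4) = 181.4 kN → gross-section yield.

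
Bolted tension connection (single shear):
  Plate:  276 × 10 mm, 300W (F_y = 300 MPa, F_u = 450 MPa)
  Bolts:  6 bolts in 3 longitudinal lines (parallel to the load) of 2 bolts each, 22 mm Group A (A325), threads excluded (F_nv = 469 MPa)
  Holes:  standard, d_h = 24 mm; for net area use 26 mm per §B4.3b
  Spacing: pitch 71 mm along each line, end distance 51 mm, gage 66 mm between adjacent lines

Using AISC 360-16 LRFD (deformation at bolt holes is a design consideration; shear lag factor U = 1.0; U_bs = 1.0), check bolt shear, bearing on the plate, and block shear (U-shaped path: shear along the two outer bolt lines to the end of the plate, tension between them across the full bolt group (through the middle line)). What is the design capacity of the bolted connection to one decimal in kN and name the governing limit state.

Bolt shear: A_b = π(22)²/4 = 380.13 mm². φR_n = 0.75 × 469 × 380.13 × 6 × 1 = 802.3 kN.
Bearing (10 mm plate, F_u = 450 MPa): end bolts L_c = 51 − 24/2 = 39, R_n = min(1.2×39×10×450, 2.4×22×10×450) = 210.6 kN/bolt; interior L_c = 71 − 24 = 47, R_n = 237.6 kN/bolt. φR_n = 0.75 × (3×210.6 + 3×237.6) = 1008.5 kN.
Block shear: shear path 2×[51+1×71] = 2×122 mm, A_gv = 2440, A_nv = 2×(122 − 1.5×26)×10 = 1660 mm²; tension across gage: (132 − 2×26)×10 = 800 mm². R_n = min(0.6×450×1660, 0.6×300×2440) + 1.0×450×800 = min(448.2, 439.2) + 360 = 799.2 kN. φR_n = 0.75 × 799.2 = 599.4 kN.
Governing: min(802.3, 1008.5, 599.4) = 599.4 kN → block shear.

599.4 kN (block shear governs)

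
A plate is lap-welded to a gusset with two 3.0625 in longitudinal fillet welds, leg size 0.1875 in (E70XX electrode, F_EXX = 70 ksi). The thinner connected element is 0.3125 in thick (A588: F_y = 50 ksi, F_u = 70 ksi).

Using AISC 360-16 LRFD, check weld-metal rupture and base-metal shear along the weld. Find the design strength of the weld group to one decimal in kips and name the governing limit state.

Weld metal: throat = 0.707×0.1875 = 0.13256 in, L = 2×3.0625 = 6.125 in. φR_n = 0.75 × 0.6 × 70 × 0.13256 × 6.125 = 25.6 kips.
Base metal shear (0.3125 in plate): yield φR_n = 1.0×0.6×50×0.3125×6.125 = 57.4 kips; rupture φR_n = 0.75×0.6×70×0.3125×6.125 = 60.3 kips; take 57.4 kips (yield).
Governing: min(25.6, 57.4) = 25.6 kips → weld metal.

25.6 kips (weld metal governs)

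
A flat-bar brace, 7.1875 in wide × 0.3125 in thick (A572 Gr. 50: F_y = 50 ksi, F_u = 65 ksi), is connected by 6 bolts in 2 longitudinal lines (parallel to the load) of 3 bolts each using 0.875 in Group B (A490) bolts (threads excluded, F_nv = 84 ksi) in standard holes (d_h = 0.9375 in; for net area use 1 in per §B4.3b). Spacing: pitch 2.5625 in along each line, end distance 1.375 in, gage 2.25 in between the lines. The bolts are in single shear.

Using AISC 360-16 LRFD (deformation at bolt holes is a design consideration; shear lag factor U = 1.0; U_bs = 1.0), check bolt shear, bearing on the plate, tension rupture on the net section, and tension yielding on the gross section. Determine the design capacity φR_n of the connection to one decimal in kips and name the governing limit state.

79.0 kips (net-section rupture governs)

Bolt shear: A_b = π(0.875)²/4 = 0.60132 in². φR_n = 0.75 × 84 × 0.60132 × 6 × 1 = 227.3 kips.
Bearing (0.3125 in plate, F_u = 65 ksi): end bolts L_c = 1.375 − 0.9375/2 = 0.90625, R_n = min(1.2×0.90625×0.3125×65, 2.4×0.875×0.3125×65) = 22.09 kips/bolt; interior L_c = 2.5625 − 0.9375 = 1.625, R_n = 39.609 kips/bolt. φR_n = 0.75 × (2×22.09 + 4×39.609) = 152.0 kips.
Tension rupture (net): A_n = (7.1875 − 2×1)×0.3125 = 1.6211 in² (U = 1.0, A_e = A_n). φR_n = 0.75 × 65 × 1.6211 = 79.0 kips.
Tension yield (gross): A_g = 7.1875×0.3125 = 2.2461 in². φR_n = 0.90 × 50 × 2.2461 = 101.1 kips.
Governing: min(227.3, 152.0, 79.0, 101.1) = 79.0 kips → net-section rupture.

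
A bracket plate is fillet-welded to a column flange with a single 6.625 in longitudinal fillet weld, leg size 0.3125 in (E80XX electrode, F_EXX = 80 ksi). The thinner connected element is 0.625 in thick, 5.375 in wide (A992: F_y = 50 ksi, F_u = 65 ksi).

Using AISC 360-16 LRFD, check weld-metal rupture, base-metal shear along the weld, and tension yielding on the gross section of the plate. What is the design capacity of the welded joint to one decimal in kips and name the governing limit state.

52.7 kips (weld metal governs)

Weld metal: throat = 0.707×0.3125 = 0.22094 in, L = 6.625 in. φR_n = 0.75 × 0.6 × 80 × 0.22094 × 6.625 = 52.7 kips.
Base metal shear (0.625 in plate): yield φR_n = 1.0×0.6×50×0.625×6.625 = 124.2 kips; rupture φR_n = 0.75×0.6×65×0.625×6.625 = 121.1 kips; take 121.1 kips (rupture).
Tension yield (gross): A_g = 5.375×0.625 = 3.3594 in². φR_n = 0.90 × 50 × 3.3594 = 151.2 kips.
Governing: min(52.7, 121.1, 151.2) = 52.7 kips → weld metal.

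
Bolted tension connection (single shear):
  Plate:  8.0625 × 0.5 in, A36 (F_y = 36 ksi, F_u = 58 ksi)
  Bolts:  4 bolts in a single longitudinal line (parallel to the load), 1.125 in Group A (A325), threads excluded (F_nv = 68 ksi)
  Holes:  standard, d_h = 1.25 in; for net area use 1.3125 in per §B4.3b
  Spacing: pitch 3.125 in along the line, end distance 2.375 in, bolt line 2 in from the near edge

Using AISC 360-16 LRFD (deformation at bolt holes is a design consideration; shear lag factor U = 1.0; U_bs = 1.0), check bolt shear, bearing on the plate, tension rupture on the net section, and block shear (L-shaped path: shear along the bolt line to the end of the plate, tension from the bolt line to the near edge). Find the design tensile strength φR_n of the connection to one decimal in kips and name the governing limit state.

122.6 kips (block shear governs)

Bolt shear: A_b = π(1.125)²/4 = 0.99402 in². φR_n = 0.75 × 68 × 0.99402 × 4 × 1 = 202.8 kips.
Bearing (0.5 in plate, F_u = 58 ksi): end bolts L_c = 2.375 − 1.25/2 = 1.75, R_n = min(1.2×1.75×0.5×58, 2.4×1.125×0.5×58) = 60.9 kips/bolt; interior L_c = 3.125 − 1.25 = 1.875, R_n = 65.25 kips/bolt. φR_n = 0.75 × (1×60.9 + 3×65.25) = 192.5 kips.
Tension rupture (net): A_n = (8.0625 − 1×1.3125)×0.5 = 3.375 in² (U = 1.0, A_e = A_n). φR_n = 0.75 × 58 × 3.375 = 146.8 kips.
Block shear: shear path 1×[2.375+3×3.125] = 1×11.75 in, A_gv = 5.875, A_nv = 1×(11.75 − 3.5×1.3125)×0.5 = 3.5781 in²; tension to near edge: (2 − 0.5×1.3125)×0.5 = 0.67188 in². R_n = min(0.6×58×3.5781, 0.6×36×5.875) + 1.0×58×0.67188 = min(124.52, 126.9) + 38.969 = 163.49 kips. φR_n = 0.75 × 163.49 = 122.6 kips.
Governing: min(202.8, 192.5, 146.8, 122.6) = 122.6 kips → block shear.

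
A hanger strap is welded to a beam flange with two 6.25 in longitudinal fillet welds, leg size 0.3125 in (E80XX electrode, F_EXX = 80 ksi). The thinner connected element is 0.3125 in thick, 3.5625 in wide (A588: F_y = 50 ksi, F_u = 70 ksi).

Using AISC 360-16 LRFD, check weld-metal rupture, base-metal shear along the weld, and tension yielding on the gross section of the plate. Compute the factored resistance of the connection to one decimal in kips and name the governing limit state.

Weld metal: throat = 0.707×0.3125 = 0.22094 in, L = 2×6.25 = 12.5 in. φR_n = 0.75 × 0.6 × 80 × 0.22094 × 12.5 = 99.4 kips.
Base metal shear (0.3125 in plate): yield φR_n = 1.0×0.6×50×0.3125×12.5 = 117.2 kips; rupture φR_n = 0.75×0.6×70×0.3125×12.5 = 123.0 kips; take 117.2 kips (yield).
Tension yield (gross): A_g = 3.5625×0.3125 = 1.1133 in². φR_n = 0.90 × 50 × 1.1133 = 50.1 kips.
Governing: min(99.4, 117.2, 50.1) = 50.1 kips → gross-section yield.

50.1 kips (gross-section yield governs)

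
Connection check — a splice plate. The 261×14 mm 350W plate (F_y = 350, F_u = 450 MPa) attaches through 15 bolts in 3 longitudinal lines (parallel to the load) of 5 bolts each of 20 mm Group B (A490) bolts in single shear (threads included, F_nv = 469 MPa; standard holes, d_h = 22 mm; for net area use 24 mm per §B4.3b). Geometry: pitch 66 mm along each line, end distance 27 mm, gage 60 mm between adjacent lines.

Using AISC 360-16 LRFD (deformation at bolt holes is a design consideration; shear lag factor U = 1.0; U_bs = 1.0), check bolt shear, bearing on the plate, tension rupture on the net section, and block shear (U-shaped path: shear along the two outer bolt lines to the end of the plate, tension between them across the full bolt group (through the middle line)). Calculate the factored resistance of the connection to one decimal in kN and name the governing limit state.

893.0 kN (net-section rupture governs)

Bolt shear: A_b = π(20)²/4 = 314.16 mm². φR_n = 0.75 × 469 × 314.16 × 15 × 1 = 1657.6 kN.
Bearing (14 mm plate, F_u = 450 MPa): end bolts L_c = 27 − 22/2 = 16, R_n = min(1.2×16×14×450, 2.4×20×14×450) = 120.96 kN/bolt; interior L_c = 66 − 22 = 44, R_n = 302.4 kN/bolt. φR_n = 0.75 × (3×120.96 + 12×302.4) = 2993.8 kN.
Tension rupture (net): A_n = (261 − 3×24)×14 = 2646 mm² (U = 1.0, A_e = A_n). φR_n = 0.75 × 450 × 2646 = 893.0 kN.
Block shear: shear path 2×[27+4×66] = 2×291 mm, A_gv = 8148, A_nv = 2×(291 − 4.5×24)×14 = 5124 mm²; tension across gage: (120 − 2×24)×14 = 1008 mm². R_n = min(0.6×450×5124, 0.6×350×8148) + 1.0×450×1008 = min(1383.5, 1711.1) + 453.6 = 1837.1 kN. φR_n = 0.75 × 1837.1 = 1377.8 kN.
Governing: min(1657.6, 2993.8, 893.0, 1377.8) = 893.0 kN → net-section rupture.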